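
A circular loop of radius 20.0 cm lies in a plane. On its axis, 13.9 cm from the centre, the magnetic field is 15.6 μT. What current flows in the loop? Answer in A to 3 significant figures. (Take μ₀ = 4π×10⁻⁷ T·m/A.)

I ≈ 8.97 A

On the axis of a loop, B = μ₀IR²/[2(R²+z²)^(3/2)], so I = 2B(R²+z²)^(3/2)/(μ₀R²).
R² + z² = 0.04 + 0.01932 = 0.05932 m²; raised to 3/2 gives 1.44×10⁻² m³.
I = 2 × 1.56×10⁻⁵ × 1.44×10⁻² / (1.26×10⁻⁶ × 0.04) = 8.97 A.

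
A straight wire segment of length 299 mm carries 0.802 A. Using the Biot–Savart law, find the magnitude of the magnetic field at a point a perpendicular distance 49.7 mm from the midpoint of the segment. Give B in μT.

B ≈ 3.06 μT

For a finite straight segment, B = (μ₀I/4πd)(sinθ₁ + sinθ₂), where θ₁, θ₂ are the angles from the perpendicular to each end.
The perpendicular from the point meets the wire at its midpoint, so each end is L/2 = 0.1495 m away along the wire.
sinθ₁ = 0.1495/√(0.1495²+0.0497²) = 0.9489; sinθ₂ = 0.1495/√(0.1495²+0.0497²) = 0.9489.
B = (4π×10⁻⁷ × 0.802) / (4π × 0.0497) × (0.9489 + 0.9489) = 3.06×10⁻⁶ T.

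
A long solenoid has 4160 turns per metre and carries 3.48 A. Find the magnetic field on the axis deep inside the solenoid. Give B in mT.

Inside a long solenoid, B = μ₀nI with n = 4160 turns/m.
B = 4π×10⁻⁷ × 4160 × 3.48 = 1.82×10⁻² T.

B ≈ 18.2 mT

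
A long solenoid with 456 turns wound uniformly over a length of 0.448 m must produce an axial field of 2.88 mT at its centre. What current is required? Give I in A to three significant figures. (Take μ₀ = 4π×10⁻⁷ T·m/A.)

Inside a long solenoid B = μ₀nI with n = 1018 m⁻¹, so I = B/(μ₀n).
I = 2.88×10⁻³ / (4π×10⁻⁷ × 1018) = 2.25 A.

I ≈ 2.25 A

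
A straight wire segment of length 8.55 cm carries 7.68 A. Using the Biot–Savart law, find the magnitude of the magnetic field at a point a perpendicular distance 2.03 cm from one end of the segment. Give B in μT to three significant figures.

B ≈ 36.8 μT

For a finite straight segment, B = (μ₀I/4πd)(sinθ₁ + sinθ₂), where θ₁, θ₂ are the angles from the perpendicular to each end.
The perpendicular foot is at one end, so the two end-offsets along the wire are 0 and L = 0.0855 m.
sinθ₁ = 0/√(0²+0.0203²) = 0.0000; sinθ₂ = 0.0855/√(0.0855²+0.0203²) = 0.9730.
B = (4π×10⁻⁷ × 7.68) / (4π × 0.0203) × (0.0000 + 0.9730) = 3.68×10⁻⁵ T.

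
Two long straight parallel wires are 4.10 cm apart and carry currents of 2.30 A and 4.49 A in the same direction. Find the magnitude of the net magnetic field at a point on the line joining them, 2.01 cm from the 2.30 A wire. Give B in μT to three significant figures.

B ≈ 20.1 μT

Each long wire gives B = μ₀I/(2πd). Distances are d₁ = 0.0201 m and d₂ = 0.0209 m.
B₁ = 2.29×10⁻⁵ T, B₂ = 4.30×10⁻⁵ T.
Between parallel currents the two contributions point in opposite directions, so they subtract. B = |B₁ − B₂| = |2.29×10⁻⁵ − 4.30×10⁻⁵| = 2.01×10⁻⁵ T.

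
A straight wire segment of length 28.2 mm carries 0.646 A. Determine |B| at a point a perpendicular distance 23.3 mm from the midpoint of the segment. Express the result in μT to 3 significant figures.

For a finite straight segment, B = (μ₀I/4πd)(sinθ₁ + sinθ₂), where θ₁, θ₂ are the angles from the perpendicular to each end.
The perpendicular from the point meets the wire at its midpoint, so each end is L/2 = 0.0141 m away along the wire.
sinθ₁ = 0.0141/√(0.0141²+0.0233²) = 0.5177; sinθ₂ = 0.0141/√(0.0141²+0.0233²) = 0.5177.
B = (4π×10⁻⁷ × 0.646) / (4π × 0.0233) × (0.5177 + 0.5177) = 2.87×10⁻⁶ T.

B ≈ 2.87 μT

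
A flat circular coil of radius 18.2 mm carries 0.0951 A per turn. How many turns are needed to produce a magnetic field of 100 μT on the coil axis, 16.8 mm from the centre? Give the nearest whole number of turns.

For an N-turn coil, B = Nμ₀IR²/[2(R²+z²)^(3/2)]. A single turn gives B₁ = 1.30×10⁻⁶ T with R = 0.0182 m, z = 0.0168 m.
N = B/B₁ = 1.00×10⁻⁴ / 1.30×10⁻⁶ = 76.77.

N = 77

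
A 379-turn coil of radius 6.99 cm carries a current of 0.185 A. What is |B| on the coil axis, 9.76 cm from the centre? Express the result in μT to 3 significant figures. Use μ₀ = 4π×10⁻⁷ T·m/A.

For an N-turn flat coil, B = Nμ₀IR²/[2(R²+z²)^(3/2)] with R = 0.0699 m, z = 0.0976 m.
B = 379 × 3.28×10⁻⁷ T = 1.24×10⁻⁴ T.

B ≈ 124 μT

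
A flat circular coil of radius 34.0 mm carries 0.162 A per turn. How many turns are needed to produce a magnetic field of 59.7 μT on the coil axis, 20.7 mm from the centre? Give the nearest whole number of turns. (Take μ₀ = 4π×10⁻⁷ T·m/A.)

N = 32

For an N-turn coil, B = Nμ₀IR²/[2(R²+z²)^(3/2)]. A single turn gives B₁ = 1.87×10⁻⁶ T with R = 0.034 m, z = 0.0207 m.
N = B/B₁ = 5.97×10⁻⁵ / 1.87×10⁻⁶ = 32.00.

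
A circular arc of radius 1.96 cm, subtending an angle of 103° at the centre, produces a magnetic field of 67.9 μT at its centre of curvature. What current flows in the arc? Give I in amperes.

I ≈ 7.40 A

For a circular arc, B = μ₀Iφ/(4πR) with φ in radians; here φ = 1.798 rad.
So I = 4πRB/(μ₀φ) = 4π × 0.0196 × 6.79×10⁻⁵ / (4π×10⁻⁷ × 1.798) = 7.40 A.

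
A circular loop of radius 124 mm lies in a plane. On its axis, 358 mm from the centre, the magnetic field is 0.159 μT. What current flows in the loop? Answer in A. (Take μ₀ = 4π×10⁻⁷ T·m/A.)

On the axis of a loop, B = μ₀IR²/[2(R²+z²)^(3/2)], so I = 2B(R²+z²)^(3/2)/(μ₀R²).
R² + z² = 0.01538 + 0.1282 = 0.1435 m²; raised to 3/2 gives 5.44×10⁻² m³.
I = 2 × 1.59×10⁻⁷ × 5.44×10⁻² / (1.26×10⁻⁶ × 0.01538) = 0.895 A.

I ≈ 0.895 A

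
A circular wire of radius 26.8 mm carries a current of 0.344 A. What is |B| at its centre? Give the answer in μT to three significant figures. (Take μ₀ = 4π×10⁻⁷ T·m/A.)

B ≈ 8.06 μT

At the centre of a circular loop the Biot–Savart law gives B = μ₀I/(2R).
B = (4π×10⁻⁷ × 0.344) / (2 × 0.0268) = 8.06×10⁻⁶ T.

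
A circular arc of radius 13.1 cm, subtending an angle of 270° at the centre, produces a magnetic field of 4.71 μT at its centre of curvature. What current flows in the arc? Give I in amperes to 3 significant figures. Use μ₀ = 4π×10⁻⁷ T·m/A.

For a circular arc, B = μ₀Iφ/(4πR) with φ in radians; here φ = 4.712 rad.
So I = 4πRB/(μ₀φ) = 4π × 0.131 × 4.71×10⁻⁶ / (4π×10⁻⁷ × 4.712) = 1.31 A.

I ≈ 1.31 A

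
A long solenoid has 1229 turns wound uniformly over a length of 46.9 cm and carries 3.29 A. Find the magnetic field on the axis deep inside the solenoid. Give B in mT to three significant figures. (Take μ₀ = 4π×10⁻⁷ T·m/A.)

Inside a long solenoid, B = μ₀nI with n = 2620 turns/m.
B = 4π×10⁻⁷ × 2620 × 3.29 = 1.08×10⁻² T.

B ≈ 10.8 mT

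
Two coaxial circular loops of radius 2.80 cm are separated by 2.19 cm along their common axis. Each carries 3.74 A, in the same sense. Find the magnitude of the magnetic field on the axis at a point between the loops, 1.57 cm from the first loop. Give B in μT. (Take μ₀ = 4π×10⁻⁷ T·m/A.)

Each loop contributes B = μ₀IR²/[2(R²+z²)^(3/2)] on the axis, with z measured from that loop.
Loop 1 (z = 0.0157 m): B₁ = 5.57×10⁻⁵ T. Loop 2 (z = 0.0062 m): B₂ = 7.81×10⁻⁵ T.
The fields add: B = B₁ + B₂ = 1.34×10⁻⁴ T.

B ≈ 134 μT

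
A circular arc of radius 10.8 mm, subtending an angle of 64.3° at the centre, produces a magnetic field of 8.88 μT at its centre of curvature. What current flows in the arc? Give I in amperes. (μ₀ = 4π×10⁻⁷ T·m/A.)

I ≈ 0.855 A

For a circular arc, B = μ₀Iφ/(4πR) with φ in radians; here φ = 1.122 rad.
So I = 4πRB/(μ₀φ) = 4π × 0.0108 × 8.88×10⁻⁶ / (4π×10⁻⁷ × 1.122) = 0.855 A.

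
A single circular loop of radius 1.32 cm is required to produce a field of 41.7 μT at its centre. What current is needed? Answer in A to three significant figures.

At the centre of a circular loop B = μ₀I/(2R), so I = 2RB/μ₀.
With R = 0.0132 m, I = 2 × 0.0132 × 4.17×10⁻⁵ / (4π×10⁻⁷) = 0.876 A.

I ≈ 0.876 A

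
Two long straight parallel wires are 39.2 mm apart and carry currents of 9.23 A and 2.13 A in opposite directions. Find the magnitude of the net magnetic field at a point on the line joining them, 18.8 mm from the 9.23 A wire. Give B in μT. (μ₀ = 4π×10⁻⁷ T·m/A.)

B ≈ 119 μT

Each long wire gives B = μ₀I/(2πd). Distances are d₁ = 0.0188 m and d₂ = 0.0204 m.
B₁ = 9.82×10⁻⁵ T, B₂ = 2.09×10⁻⁵ T.
Between antiparallel currents both contributions point the same way, so they add. B = B₁ + B₂ = 9.82×10⁻⁵ + 2.09×10⁻⁵ = 1.19×10⁻⁴ T.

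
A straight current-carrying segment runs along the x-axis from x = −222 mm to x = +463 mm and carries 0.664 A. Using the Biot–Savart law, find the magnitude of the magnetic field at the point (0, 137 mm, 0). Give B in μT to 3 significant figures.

B ≈ 0.877 μT

For a finite straight segment, B = (μ₀I/4πd)(sinθ₁ + sinθ₂), where θ₁, θ₂ are the angles from the perpendicular to each end.
The perpendicular distance is d = 0.137 m; the end-offsets along the wire are a = 0.222 m and b = 0.463 m.
sinθ₁ = 0.222/√(0.222²+0.137²) = 0.8510; sinθ₂ = 0.463/√(0.463²+0.137²) = 0.9589.
B = (4π×10⁻⁷ × 0.664) / (4π × 0.137) × (0.8510 + 0.9589) = 8.77×10⁻⁷ T.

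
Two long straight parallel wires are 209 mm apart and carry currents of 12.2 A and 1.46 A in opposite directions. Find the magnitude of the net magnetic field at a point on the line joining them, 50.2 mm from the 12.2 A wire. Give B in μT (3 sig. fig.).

Each long wire gives B = μ₀I/(2πd). Distances are d₁ = 0.0502 m and d₂ = 0.1588 m.
B₁ = 4.86×10⁻⁵ T, B₂ = 1.84×10⁻⁶ T.
Between antiparallel currents both contributions point the same way, so they add. B = B₁ + B₂ = 4.86×10⁻⁵ + 1.84×10⁻⁶ = 5.04×10⁻⁵ T.

B ≈ 50.4 μT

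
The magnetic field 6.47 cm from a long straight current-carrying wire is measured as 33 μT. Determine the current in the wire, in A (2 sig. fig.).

For a long straight wire B = μ₀I/(2πd), so I = 2πdB/μ₀.
I = 2π × 0.0647 × 3.30×10⁻⁵ / (4π×10⁻⁷) = 10.7 A.

I ≈ 11 A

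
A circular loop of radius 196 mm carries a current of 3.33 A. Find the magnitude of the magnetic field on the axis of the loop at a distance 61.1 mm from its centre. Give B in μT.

On the axis of a circular loop, B = μ₀IR² / [2(R²+z²)^(3/2)].
R² + z² = (0.196)² + (0.0611)² = 0.04215 m², and (R²+z²)^(3/2) = 8.65×10⁻³ m³.
B = (4π×10⁻⁷ × 3.33 × 0.03842) / (2 × 8.65×10⁻³) = 9.29×10⁻⁶ T.

B ≈ 9.29 μT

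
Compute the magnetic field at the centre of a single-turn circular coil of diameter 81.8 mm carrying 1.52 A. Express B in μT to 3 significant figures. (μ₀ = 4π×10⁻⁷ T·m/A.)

At the centre of a circular loop the Biot–Savart law gives B = μ₀I/(2R) (so R = 0.0409 m).
B = (4π×10⁻⁷ × 1.52) / (2 × 0.0409) = 2.34×10⁻⁵ T.

B ≈ 23.4 μT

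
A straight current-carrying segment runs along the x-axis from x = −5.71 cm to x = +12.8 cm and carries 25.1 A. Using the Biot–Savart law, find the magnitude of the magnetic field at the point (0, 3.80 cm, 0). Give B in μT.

B ≈ 118 μT

For a finite straight segment, B = (μ₀I/4πd)(sinθ₁ + sinθ₂), where θ₁, θ₂ are the angles from the perpendicular to each end.
The perpendicular distance is d = 0.038 m; the end-offsets along the wire are a = 0.0571 m and b = 0.128 m.
sinθ₁ = 0.0571/√(0.0571²+0.038²) = 0.8325; sinθ₂ = 0.128/√(0.128²+0.038²) = 0.9586.
B = (4π×10⁻⁷ × 25.1) / (4π × 0.038) × (0.8325 + 0.9586) = 1.18×10⁻⁴ T.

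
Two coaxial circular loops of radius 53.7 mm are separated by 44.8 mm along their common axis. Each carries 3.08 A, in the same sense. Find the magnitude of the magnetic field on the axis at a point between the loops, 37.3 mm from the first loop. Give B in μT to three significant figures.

B ≈ 55.0 μT

Each loop contributes B = μ₀IR²/[2(R²+z²)^(3/2)] on the axis, with z measured from that loop.
Loop 1 (z = 0.0373 m): B₁ = 2.00×10⁻⁵ T. Loop 2 (z = 0.0075 m): B₂ = 3.50×10⁻⁵ T.
The fields add: B = B₁ + B₂ = 5.50×10⁻⁵ T.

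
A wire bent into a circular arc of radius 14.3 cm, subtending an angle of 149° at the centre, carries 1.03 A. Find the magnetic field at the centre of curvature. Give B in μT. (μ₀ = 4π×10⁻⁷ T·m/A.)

The Biot–Savart field of a circular arc at its centre is B = μ₀Iφ/(4πR), with φ = 2.601 rad.
B = (4π×10⁻⁷ × 1.03 × 2.601) / (4π × 0.143) = 1.87×10⁻⁶ T.

B ≈ 1.87 μT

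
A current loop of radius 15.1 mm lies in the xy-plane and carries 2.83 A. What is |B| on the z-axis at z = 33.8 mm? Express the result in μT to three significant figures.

B ≈ 7.99 μT

On the axis of a circular loop, B = μ₀IR² / [2(R²+z²)^(3/2)].
R² + z² = (0.0151)² + (0.0338)² = 0.00137 m², and (R²+z²)^(3/2) = 5.07×10⁻⁵ m³.
B = (4π×10⁻⁷ × 2.83 × 0.000228) / (2 × 5.07×10⁻⁵) = 7.99×10⁻⁶ T.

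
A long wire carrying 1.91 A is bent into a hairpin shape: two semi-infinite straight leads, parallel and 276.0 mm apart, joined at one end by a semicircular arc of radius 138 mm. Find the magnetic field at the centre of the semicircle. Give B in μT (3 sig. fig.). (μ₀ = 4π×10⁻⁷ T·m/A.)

The semicircular arc contributes B_arc = μ₀I·π/(4πR) = μ₀I/(4R) = 4.35×10⁻⁶ T.
Each semi-infinite lead is at perpendicular distance R = 0.138 m from the centre, with the perpendicular foot at its near end, so it contributes μ₀I/(4πR); both point the same way, together 2.77×10⁻⁶ T.
Arc and leads all point the same direction: B = 4.35×10⁻⁶ + 2.77×10⁻⁶ = 7.12×10⁻⁶ T.

B ≈ 7.12 μT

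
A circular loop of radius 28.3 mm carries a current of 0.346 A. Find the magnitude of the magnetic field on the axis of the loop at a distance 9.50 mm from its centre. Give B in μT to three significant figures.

On the axis of a circular loop, B = μ₀IR² / [2(R²+z²)^(3/2)].
R² + z² = (0.0283)² + (0.0095)² = 0.0008911 m², and (R²+z²)^(3/2) = 2.66×10⁻⁵ m³.
B = (4π×10⁻⁷ × 0.346 × 0.0008009) / (2 × 2.66×10⁻⁵) = 6.55×10⁻⁶ T.

B ≈ 6.55 μT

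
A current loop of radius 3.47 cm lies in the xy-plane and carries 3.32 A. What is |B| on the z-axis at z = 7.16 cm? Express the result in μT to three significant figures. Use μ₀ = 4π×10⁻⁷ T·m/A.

B ≈ 4.99 μT

On the axis of a circular loop, B = μ₀IR² / [2(R²+z²)^(3/2)].
R² + z² = (0.0347)² + (0.0716)² = 0.006331 m², and (R²+z²)^(3/2) = 5.04×10⁻⁴ m³.
B = (4π×10⁻⁷ × 3.32 × 0.001204) / (2 × 5.04×10⁻⁴) = 4.99×10⁻⁶ T.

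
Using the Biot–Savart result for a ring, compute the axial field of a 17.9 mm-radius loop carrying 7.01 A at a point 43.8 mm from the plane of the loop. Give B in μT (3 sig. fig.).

B ≈ 13.3 μT

On the axis of a circular loop, B = μ₀IR² / [2(R²+z²)^(3/2)].
R² + z² = (0.0179)² + (0.0438)² = 0.002239 m², and (R²+z²)^(3/2) = 1.06×10⁻⁴ m³.
B = (4π×10⁻⁷ × 7.01 × 0.0003204) / (2 × 1.06×10⁻⁴) = 1.33×10⁻⁵ T.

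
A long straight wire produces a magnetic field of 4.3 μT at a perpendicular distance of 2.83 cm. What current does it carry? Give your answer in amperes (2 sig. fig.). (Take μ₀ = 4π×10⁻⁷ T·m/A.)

I ≈ 0.61 A

For a long straight wire B = μ₀I/(2πd), so I = 2πdB/μ₀.
I = 2π × 0.0283 × 4.30×10⁻⁶ / (4π×10⁻⁷) = 0.608 A.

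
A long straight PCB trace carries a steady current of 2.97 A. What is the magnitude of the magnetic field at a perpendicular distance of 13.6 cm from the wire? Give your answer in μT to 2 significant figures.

For an infinitely long straight wire, B = μ₀I/(2πd).
B = (4π×10⁻⁷ × 2.97) / (2π × 0.136) = 4.37×10⁻⁶ T.

B ≈ 4.4 μT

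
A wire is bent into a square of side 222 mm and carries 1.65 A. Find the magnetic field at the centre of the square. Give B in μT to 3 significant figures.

B ≈ 8.41 μT

Each side is a finite straight segment at perpendicular distance d = a/(2 tan(π/4)) = 0.111 m from the centre, with end-angles ±π/4.
One side contributes B₁ = (μ₀I/4πd)·2 sin(π/4) = 2.10×10⁻⁶ T.
All 4 sides add in the same direction: B = 4 × 2.10×10⁻⁶ = 8.41×10⁻⁶ T.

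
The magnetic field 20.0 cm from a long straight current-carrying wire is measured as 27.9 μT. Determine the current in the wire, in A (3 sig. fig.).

For a long straight wire B = μ₀I/(2πd), so I = 2πdB/μ₀.
I = 2π × 0.2 × 2.79×10⁻⁵ / (4π×10⁻⁷) = 27.9 A.

I ≈ 27.9 A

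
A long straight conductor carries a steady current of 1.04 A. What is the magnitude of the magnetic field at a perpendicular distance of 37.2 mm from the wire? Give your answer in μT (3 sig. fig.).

B ≈ 5.59 μT

For an infinitely long straight wire, B = μ₀I/(2πd).
B = (4π×10⁻⁷ × 1.04) / (2π × 0.0372) = 5.59×10⁻⁶ T.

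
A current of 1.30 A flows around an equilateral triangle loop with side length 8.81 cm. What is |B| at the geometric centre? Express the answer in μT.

Each side is a finite straight segment at perpendicular distance d = a/(2 tan(π/3)) = 0.02543 m from the centre, with end-angles ±π/3.
One side contributes B₁ = (μ₀I/4πd)·2 sin(π/3) = 8.85×10⁻⁶ T.
All 3 sides add in the same direction: B = 3 × 8.85×10⁻⁶ = 2.66×10⁻⁵ T.

B ≈ 26.6 μT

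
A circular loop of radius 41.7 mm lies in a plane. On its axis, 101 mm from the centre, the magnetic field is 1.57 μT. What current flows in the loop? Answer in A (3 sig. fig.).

On the axis of a loop, B = μ₀IR²/[2(R²+z²)^(3/2)], so I = 2B(R²+z²)^(3/2)/(μ₀R²).
R² + z² = 0.001739 + 0.0102 = 0.01194 m²; raised to 3/2 gives 1.30×10⁻³ m³.
I = 2 × 1.57×10⁻⁶ × 1.30×10⁻³ / (1.26×10⁻⁶ × 0.001739) = 1.87 A.

I ≈ 1.87 A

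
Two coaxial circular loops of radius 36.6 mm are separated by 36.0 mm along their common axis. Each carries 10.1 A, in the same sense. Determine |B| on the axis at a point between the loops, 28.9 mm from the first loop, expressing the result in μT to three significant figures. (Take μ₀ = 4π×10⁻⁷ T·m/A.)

Each loop contributes B = μ₀IR²/[2(R²+z²)^(3/2)] on the axis, with z measured from that loop.
Loop 1 (z = 0.0289 m): B₁ = 8.38×10⁻⁵ T. Loop 2 (z = 0.0071 m): B₂ = 1.64×10⁻⁴ T.
The fields add: B = B₁ + B₂ = 2.48×10⁻⁴ T.

B ≈ 248 μT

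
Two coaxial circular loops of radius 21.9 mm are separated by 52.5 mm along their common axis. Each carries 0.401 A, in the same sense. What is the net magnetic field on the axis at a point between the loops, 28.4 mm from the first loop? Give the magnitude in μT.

Each loop contributes B = μ₀IR²/[2(R²+z²)^(3/2)] on the axis, with z measured from that loop.
Loop 1 (z = 0.0284 m): B₁ = 2.62×10⁻⁶ T. Loop 2 (z = 0.0241 m): B₂ = 3.50×10⁻⁶ T.
The fields add: B = B₁ + B₂ = 6.12×10⁻⁶ T.

B ≈ 6.12 μT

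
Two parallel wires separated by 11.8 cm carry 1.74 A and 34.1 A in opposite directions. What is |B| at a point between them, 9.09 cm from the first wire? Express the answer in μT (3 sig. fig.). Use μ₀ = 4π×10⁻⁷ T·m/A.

Each long wire gives B = μ₀I/(2πd). Distances are d₁ = 0.0909 m and d₂ = 0.0271 m.
B₁ = 3.83×10⁻⁶ T, B₂ = 2.52×10⁻⁴ T.
Between antiparallel currents both contributions point the same way, so they add. B = B₁ + B₂ = 3.83×10⁻⁶ + 2.52×10⁻⁴ = 2.55×10⁻⁴ T.

B ≈ 255 μT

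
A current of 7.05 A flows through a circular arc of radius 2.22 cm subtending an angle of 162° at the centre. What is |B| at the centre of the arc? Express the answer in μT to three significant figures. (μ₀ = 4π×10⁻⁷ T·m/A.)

The Biot–Savart field of a circular arc at its centre is B = μ₀Iφ/(4πR), with φ = 2.827 rad.
B = (4π×10⁻⁷ × 7.05 × 2.827) / (4π × 0.0222) = 8.98×10⁻⁵ T.

B ≈ 89.8 μT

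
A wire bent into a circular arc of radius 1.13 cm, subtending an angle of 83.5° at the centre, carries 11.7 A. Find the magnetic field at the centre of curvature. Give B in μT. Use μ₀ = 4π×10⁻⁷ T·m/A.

B ≈ 151 μT

The Biot–Savart field of a circular arc at its centre is B = μ₀Iφ/(4πR), with φ = 1.457 rad.
B = (4π×10⁻⁷ × 11.7 × 1.457) / (4π × 0.0113) = 1.51×10⁻⁴ T.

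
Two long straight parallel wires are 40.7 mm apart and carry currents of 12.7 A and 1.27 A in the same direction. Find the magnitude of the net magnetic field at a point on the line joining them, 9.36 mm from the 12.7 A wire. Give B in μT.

Each long wire gives B = μ₀I/(2πd). Distances are d₁ = 0.00936 m and d₂ = 0.03134 m.
B₁ = 2.71×10⁻⁴ T, B₂ = 8.10×10⁻⁶ T.
Between parallel currents the two contributions point in opposite directions, so they subtract. B = |B₁ − B₂| = |2.71×10⁻⁴ − 8.10×10⁻⁶| = 2.63×10⁻⁴ T.

B ≈ 263 μT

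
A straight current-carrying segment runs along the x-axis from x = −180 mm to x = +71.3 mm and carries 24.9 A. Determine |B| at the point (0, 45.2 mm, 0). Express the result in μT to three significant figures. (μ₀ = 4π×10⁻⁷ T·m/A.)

B ≈ 100 μT

For a finite straight segment, B = (μ₀I/4πd)(sinθ₁ + sinθ₂), where θ₁, θ₂ are the angles from the perpendicular to each end.
The perpendicular distance is d = 0.0452 m; the end-offsets along the wire are a = 0.18 m and b = 0.0713 m.
sinθ₁ = 0.18/√(0.18²+0.0452²) = 0.9699; sinθ₂ = 0.0713/√(0.0713²+0.0452²) = 0.8446.
B = (4π×10⁻⁷ × 24.9) / (4π × 0.0452) × (0.9699 + 0.8446) = 1.00×10⁻⁴ T.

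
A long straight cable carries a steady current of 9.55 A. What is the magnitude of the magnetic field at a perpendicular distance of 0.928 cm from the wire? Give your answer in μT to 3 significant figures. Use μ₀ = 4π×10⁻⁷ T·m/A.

B ≈ 206 μT

For an infinitely long straight wire, B = μ₀I/(2πd).
B = (4π×10⁻⁷ × 9.55) / (2π × 0.00928) = 2.06×10⁻⁴ T.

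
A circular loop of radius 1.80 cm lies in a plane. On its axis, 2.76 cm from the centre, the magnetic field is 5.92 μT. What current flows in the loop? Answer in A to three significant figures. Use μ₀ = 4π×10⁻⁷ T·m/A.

On the axis of a loop, B = μ₀IR²/[2(R²+z²)^(3/2)], so I = 2B(R²+z²)^(3/2)/(μ₀R²).
R² + z² = 0.000324 + 0.0007618 = 0.001086 m²; raised to 3/2 gives 3.58×10⁻⁵ m³.
I = 2 × 5.92×10⁻⁶ × 3.58×10⁻⁵ / (1.26×10⁻⁶ × 0.000324) = 1.04 A.

I ≈ 1.04 A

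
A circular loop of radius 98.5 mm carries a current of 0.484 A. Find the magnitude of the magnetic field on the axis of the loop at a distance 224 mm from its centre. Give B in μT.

B ≈ 0.201 μT

On the axis of a circular loop, B = μ₀IR² / [2(R²+z²)^(3/2)].
R² + z² = (0.0985)² + (0.224)² = 0.05988 m², and (R²+z²)^(3/2) = 1.47×10⁻² m³.
B = (4π×10⁻⁷ × 0.484 × 0.009702) / (2 × 1.47×10⁻²) = 2.01×10⁻⁷ T.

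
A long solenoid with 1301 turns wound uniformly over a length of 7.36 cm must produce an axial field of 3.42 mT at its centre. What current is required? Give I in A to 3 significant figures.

Inside a long solenoid B = μ₀nI with n = 1.768×10⁴ m⁻¹, so I = B/(μ₀n).
I = 3.42×10⁻³ / (4π×10⁻⁷ × 1.768×10⁴) = 0.154 A.

I ≈ 0.154 A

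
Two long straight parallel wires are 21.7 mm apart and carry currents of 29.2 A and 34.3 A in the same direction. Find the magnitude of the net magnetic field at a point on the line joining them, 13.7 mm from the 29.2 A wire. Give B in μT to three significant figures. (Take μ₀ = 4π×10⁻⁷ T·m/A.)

B ≈ 431 μT

Each long wire gives B = μ₀I/(2πd). Distances are d₁ = 0.0137 m and d₂ = 0.008 m.
B₁ = 4.26×10⁻⁴ T, B₂ = 8.57×10⁻⁴ T.
Between parallel currents the two contributions point in opposite directions, so they subtract. B = |B₁ − B₂| = |4.26×10⁻⁴ − 8.57×10⁻⁴| = 4.31×10⁻⁴ T.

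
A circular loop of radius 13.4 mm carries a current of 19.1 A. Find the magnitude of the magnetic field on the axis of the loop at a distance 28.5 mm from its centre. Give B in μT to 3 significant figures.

On the axis of a circular loop, B = μ₀IR² / [2(R²+z²)^(3/2)].
R² + z² = (0.0134)² + (0.0285)² = 0.0009918 m², and (R²+z²)^(3/2) = 3.12×10⁻⁵ m³.
B = (4π×10⁻⁷ × 19.1 × 0.0001796) / (2 × 3.12×10⁻⁵) = 6.90×10⁻⁵ T.

B ≈ 69.0 μT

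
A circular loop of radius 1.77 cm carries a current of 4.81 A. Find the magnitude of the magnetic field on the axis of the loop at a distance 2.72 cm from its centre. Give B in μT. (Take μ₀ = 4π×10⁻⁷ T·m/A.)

B ≈ 27.7 μT

On the axis of a circular loop, B = μ₀IR² / [2(R²+z²)^(3/2)].
R² + z² = (0.0177)² + (0.0272)² = 0.001053 m², and (R²+z²)^(3/2) = 3.42×10⁻⁵ m³.
B = (4π×10⁻⁷ × 4.81 × 0.0003133) / (2 × 3.42×10⁻⁵) = 2.77×10⁻⁵ T.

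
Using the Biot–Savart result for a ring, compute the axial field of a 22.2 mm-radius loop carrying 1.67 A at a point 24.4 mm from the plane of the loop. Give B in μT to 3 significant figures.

B ≈ 14.4 μT

On the axis of a circular loop, B = μ₀IR² / [2(R²+z²)^(3/2)].
R² + z² = (0.0222)² + (0.0244)² = 0.001088 m², and (R²+z²)^(3/2) = 3.59×10⁻⁵ m³.
B = (4π×10⁻⁷ × 1.67 × 0.0004928) / (2 × 3.59×10⁻⁵) = 1.44×10⁻⁵ T.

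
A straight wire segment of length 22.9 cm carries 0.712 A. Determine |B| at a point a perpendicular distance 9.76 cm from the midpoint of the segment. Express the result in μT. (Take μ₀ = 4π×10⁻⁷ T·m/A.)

For a finite straight segment, B = (μ₀I/4πd)(sinθ₁ + sinθ₂), where θ₁, θ₂ are the angles from the perpendicular to each end.
The perpendicular from the point meets the wire at its midpoint, so each end is L/2 = 0.1145 m away along the wire.
sinθ₁ = 0.1145/√(0.1145²+0.0976²) = 0.7610; sinθ₂ = 0.1145/√(0.1145²+0.0976²) = 0.7610.
B = (4π×10⁻⁷ × 0.712) / (4π × 0.0976) × (0.7610 + 0.7610) = 1.11×10⁻⁶ T.

B ≈ 1.11 μT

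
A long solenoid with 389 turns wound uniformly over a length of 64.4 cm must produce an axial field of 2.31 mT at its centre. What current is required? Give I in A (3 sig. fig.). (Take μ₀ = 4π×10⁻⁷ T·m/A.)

I ≈ 3.04 A

Inside a long solenoid B = μ₀nI with n = 604 m⁻¹, so I = B/(μ₀n).
I = 2.31×10⁻³ / (4π×10⁻⁷ × 604) = 3.04 A.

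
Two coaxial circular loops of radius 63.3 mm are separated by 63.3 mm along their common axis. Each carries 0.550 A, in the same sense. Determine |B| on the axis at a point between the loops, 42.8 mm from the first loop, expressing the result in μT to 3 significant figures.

Each loop contributes B = μ₀IR²/[2(R²+z²)^(3/2)] on the axis, with z measured from that loop.
Loop 1 (z = 0.0428 m): B₁ = 3.10×10⁻⁶ T. Loop 2 (z = 0.0205 m): B₂ = 4.70×10⁻⁶ T.
The fields add: B = B₁ + B₂ = 7.80×10⁻⁶ T.

B ≈ 7.80 μT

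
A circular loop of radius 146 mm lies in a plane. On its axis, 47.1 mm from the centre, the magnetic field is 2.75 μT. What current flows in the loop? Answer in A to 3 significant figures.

I ≈ 0.741 A

On the axis of a loop, B = μ₀IR²/[2(R²+z²)^(3/2)], so I = 2B(R²+z²)^(3/2)/(μ₀R²).
R² + z² = 0.02132 + 0.002218 = 0.02353 m²; raised to 3/2 gives 3.61×10⁻³ m³.
I = 2 × 2.75×10⁻⁶ × 3.61×10⁻³ / (1.26×10⁻⁶ × 0.02132) = 0.741 A.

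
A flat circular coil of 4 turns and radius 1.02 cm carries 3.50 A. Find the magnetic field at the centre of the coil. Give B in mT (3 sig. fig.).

B ≈ 0.862 mT

For an N-turn flat coil, B = Nμ₀I/(2R) with R = 0.0102 m.
B = 4 × 2.16×10⁻⁴ T = 8.62×10⁻⁴ T.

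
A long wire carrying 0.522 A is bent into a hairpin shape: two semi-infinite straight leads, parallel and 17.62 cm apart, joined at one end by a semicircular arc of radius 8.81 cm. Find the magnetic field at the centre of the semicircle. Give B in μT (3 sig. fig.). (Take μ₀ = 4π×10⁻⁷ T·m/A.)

B ≈ 3.05 μT

The semicircular arc contributes B_arc = μ₀I·π/(4πR) = μ₀I/(4R) = 1.86×10⁻⁶ T.
Each semi-infinite lead is at perpendicular distance R = 0.0881 m from the centre, with the perpendicular foot at its near end, so it contributes μ₀I/(4πR); both point the same way, together 1.19×10⁻⁶ T.
Arc and leads all point the same direction: B = 1.86×10⁻⁶ + 1.19×10⁻⁶ = 3.05×10⁻⁶ T.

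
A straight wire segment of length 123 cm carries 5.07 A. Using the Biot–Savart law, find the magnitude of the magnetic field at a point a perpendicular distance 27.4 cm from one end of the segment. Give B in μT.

For a finite straight segment, B = (μ₀I/4πd)(sinθ₁ + sinθ₂), where θ₁, θ₂ are the angles from the perpendicular to each end.
The perpendicular foot is at one end, so the two end-offsets along the wire are 0 and L = 1.23 m.
sinθ₁ = 0/√(0²+0.274²) = 0.0000; sinθ₂ = 1.23/√(1.23²+0.274²) = 0.9761.
B = (4π×10⁻⁷ × 5.07) / (4π × 0.274) × (0.0000 + 0.9761) = 1.81×10⁻⁶ T.

B ≈ 1.81 μT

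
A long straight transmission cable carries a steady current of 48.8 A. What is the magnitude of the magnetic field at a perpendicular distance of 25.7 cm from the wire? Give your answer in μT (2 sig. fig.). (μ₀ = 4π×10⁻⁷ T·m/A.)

For an infinitely long straight wire, B = μ₀I/(2πd).
B = (4π×10⁻⁷ × 48.8) / (2π × 0.257) = 3.80×10⁻⁵ T.

B ≈ 38 μT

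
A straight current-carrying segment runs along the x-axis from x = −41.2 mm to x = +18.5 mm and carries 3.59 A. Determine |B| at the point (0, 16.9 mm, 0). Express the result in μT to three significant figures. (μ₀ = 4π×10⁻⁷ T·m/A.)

For a finite straight segment, B = (μ₀I/4πd)(sinθ₁ + sinθ₂), where θ₁, θ₂ are the angles from the perpendicular to each end.
The perpendicular distance is d = 0.0169 m; the end-offsets along the wire are a = 0.0412 m and b = 0.0185 m.
sinθ₁ = 0.0412/√(0.0412²+0.0169²) = 0.9252; sinθ₂ = 0.0185/√(0.0185²+0.0169²) = 0.7383.
B = (4π×10⁻⁷ × 3.59) / (4π × 0.0169) × (0.9252 + 0.7383) = 3.53×10⁻⁵ T.

B ≈ 35.3 μT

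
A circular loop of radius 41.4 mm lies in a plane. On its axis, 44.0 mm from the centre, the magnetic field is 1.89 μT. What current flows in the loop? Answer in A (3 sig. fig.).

I ≈ 0.387 A

On the axis of a loop, B = μ₀IR²/[2(R²+z²)^(3/2)], so I = 2B(R²+z²)^(3/2)/(μ₀R²).
R² + z² = 0.001714 + 0.001936 = 0.00365 m²; raised to 3/2 gives 2.21×10⁻⁴ m³.
I = 2 × 1.89×10⁻⁶ × 2.21×10⁻⁴ / (1.26×10⁻⁶ × 0.001714) = 0.387 A.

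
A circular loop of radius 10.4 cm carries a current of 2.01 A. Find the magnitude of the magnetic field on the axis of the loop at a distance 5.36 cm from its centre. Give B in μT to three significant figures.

B ≈ 8.53 μT

On the axis of a circular loop, B = μ₀IR² / [2(R²+z²)^(3/2)].
R² + z² = (0.104)² + (0.0536)² = 0.01369 m², and (R²+z²)^(3/2) = 1.60×10⁻³ m³.
B = (4π×10⁻⁷ × 2.01 × 0.01082) / (2 × 1.60×10⁻³) = 8.53×10⁻⁶ T.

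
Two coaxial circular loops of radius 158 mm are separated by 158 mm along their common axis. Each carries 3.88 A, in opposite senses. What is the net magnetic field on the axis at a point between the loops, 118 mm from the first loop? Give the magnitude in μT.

Each loop contributes B = μ₀IR²/[2(R²+z²)^(3/2)] on the axis, with z measured from that loop.
Loop 1 (z = 0.118 m): B₁ = 7.94×10⁻⁶ T. Loop 2 (z = 0.04 m): B₂ = 1.41×10⁻⁵ T.
The fields oppose: B = |B₁ − B₂| = 6.12×10⁻⁶ T.

B ≈ 6.12 μT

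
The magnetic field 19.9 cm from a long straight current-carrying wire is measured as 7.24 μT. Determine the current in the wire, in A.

For a long straight wire B = μ₀I/(2πd), so I = 2πdB/μ₀.
I = 2π × 0.199 × 7.24×10⁻⁶ / (4π×10⁻⁷) = 7.20 A.

I ≈ 7.20 A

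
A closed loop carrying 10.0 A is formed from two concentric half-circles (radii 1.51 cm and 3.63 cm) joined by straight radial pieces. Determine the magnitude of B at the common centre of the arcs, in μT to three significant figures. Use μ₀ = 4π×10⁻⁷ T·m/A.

The radial connectors point toward the centre, so dl × r̂ = 0 and they contribute nothing.
Each semicircle gives μ₀I/(4R): inner arc 2.08×10⁻⁴ T, outer arc 8.65×10⁻⁵ T.
The two arcs carry current in opposite angular senses, so their fields oppose: B = |2.08×10⁻⁴ − 8.65×10⁻⁵| = 1.22×10⁻⁴ T.

B ≈ 122 μT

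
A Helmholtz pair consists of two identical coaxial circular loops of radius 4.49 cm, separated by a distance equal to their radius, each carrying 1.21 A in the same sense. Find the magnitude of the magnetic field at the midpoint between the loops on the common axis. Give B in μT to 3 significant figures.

Each loop contributes B = μ₀IR²/[2(R²+z²)^(3/2)] on the axis, with z measured from that loop.
Loop 1 (z = 0.02245 m): B₁ = 1.21×10⁻⁵ T. Loop 2 (z = 0.02245 m): B₂ = 1.21×10⁻⁵ T.
The fields add: B = B₁ + B₂ = 2.42×10⁻⁵ T.

B ≈ 24.2 μT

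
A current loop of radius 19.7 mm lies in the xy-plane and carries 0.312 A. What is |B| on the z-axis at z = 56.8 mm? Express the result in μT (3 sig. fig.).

On the axis of a circular loop, B = μ₀IR² / [2(R²+z²)^(3/2)].
R² + z² = (0.0197)² + (0.0568)² = 0.003614 m², and (R²+z²)^(3/2) = 2.17×10⁻⁴ m³.
B = (4π×10⁻⁷ × 0.312 × 0.0003881) / (2 × 2.17×10⁻⁴) = 3.50×10⁻⁷ T.

B ≈ 0.350 μT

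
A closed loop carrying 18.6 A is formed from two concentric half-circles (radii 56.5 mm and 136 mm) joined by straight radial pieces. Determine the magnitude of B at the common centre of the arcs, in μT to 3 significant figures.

B ≈ 60.5 μT

The radial connectors point toward the centre, so dl × r̂ = 0 and they contribute nothing.
Each semicircle gives μ₀I/(4R): inner arc 1.03×10⁻⁴ T, outer arc 4.30×10⁻⁵ T.
The two arcs carry current in opposite angular senses, so their fields oppose: B = |1.03×10⁻⁴ − 4.30×10⁻⁵| = 6.05×10⁻⁵ T.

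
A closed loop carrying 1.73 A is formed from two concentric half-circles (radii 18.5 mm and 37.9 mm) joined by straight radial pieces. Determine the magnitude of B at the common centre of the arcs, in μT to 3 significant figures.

The radial connectors point toward the centre, so dl × r̂ = 0 and they contribute nothing.
Each semicircle gives μ₀I/(4R): inner arc 2.94×10⁻⁵ T, outer arc 1.43×10⁻⁵ T.
The two arcs carry current in opposite angular senses, so their fields oppose: B = |2.94×10⁻⁵ − 1.43×10⁻⁵| = 1.50×10⁻⁵ T.

B ≈ 15.0 μT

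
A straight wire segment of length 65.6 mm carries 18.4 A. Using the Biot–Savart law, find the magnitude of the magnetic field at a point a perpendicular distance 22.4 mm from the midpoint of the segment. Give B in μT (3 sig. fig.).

B ≈ 136 μT

For a finite straight segment, B = (μ₀I/4πd)(sinθ₁ + sinθ₂), where θ₁, θ₂ are the angles from the perpendicular to each end.
The perpendicular from the point meets the wire at its midpoint, so each end is L/2 = 0.0328 m away along the wire.
sinθ₁ = 0.0328/√(0.0328²+0.0224²) = 0.8258; sinθ₂ = 0.0328/√(0.0328²+0.0224²) = 0.8258.
B = (4π×10⁻⁷ × 18.4) / (4π × 0.0224) × (0.8258 + 0.8258) = 1.36×10⁻⁴ T.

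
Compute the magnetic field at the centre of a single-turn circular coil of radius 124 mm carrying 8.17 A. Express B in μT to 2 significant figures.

At the centre of a circular loop the Biot–Savart law gives B = μ₀I/(2R).
B = (4π×10⁻⁷ × 8.17) / (2 × 0.124) = 4.14×10⁻⁵ T.

B ≈ 41 μT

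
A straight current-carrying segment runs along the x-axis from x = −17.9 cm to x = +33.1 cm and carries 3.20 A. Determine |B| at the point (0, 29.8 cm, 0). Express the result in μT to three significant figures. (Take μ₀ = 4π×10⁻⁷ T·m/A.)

B ≈ 1.35 μT

For a finite straight segment, B = (μ₀I/4πd)(sinθ₁ + sinθ₂), where θ₁, θ₂ are the angles from the perpendicular to each end.
The perpendicular distance is d = 0.298 m; the end-offsets along the wire are a = 0.179 m and b = 0.331 m.
sinθ₁ = 0.179/√(0.179²+0.298²) = 0.5149; sinθ₂ = 0.331/√(0.331²+0.298²) = 0.7432.
B = (4π×10⁻⁷ × 3.20) / (4π × 0.298) × (0.5149 + 0.7432) = 1.35×10⁻⁶ T.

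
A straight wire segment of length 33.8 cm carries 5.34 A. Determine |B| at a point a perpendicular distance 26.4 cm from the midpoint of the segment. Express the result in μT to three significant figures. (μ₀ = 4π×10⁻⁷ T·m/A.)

For a finite straight segment, B = (μ₀I/4πd)(sinθ₁ + sinθ₂), where θ₁, θ₂ are the angles from the perpendicular to each end.
The perpendicular from the point meets the wire at its midpoint, so each end is L/2 = 0.169 m away along the wire.
sinθ₁ = 0.169/√(0.169²+0.264²) = 0.5391; sinθ₂ = 0.169/√(0.169²+0.264²) = 0.5391.
B = (4π×10⁻⁷ × 5.34) / (4π × 0.264) × (0.5391 + 0.5391) = 2.18×10⁻⁶ T.

B ≈ 2.18 μT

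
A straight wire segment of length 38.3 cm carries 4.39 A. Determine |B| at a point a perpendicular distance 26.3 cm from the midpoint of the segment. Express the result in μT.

B ≈ 1.97 μT

For a finite straight segment, B = (μ₀I/4πd)(sinθ₁ + sinθ₂), where θ₁, θ₂ are the angles from the perpendicular to each end.
The perpendicular from the point meets the wire at its midpoint, so each end is L/2 = 0.1915 m away along the wire.
sinθ₁ = 0.1915/√(0.1915²+0.263²) = 0.5886; sinθ₂ = 0.1915/√(0.1915²+0.263²) = 0.5886.
B = (4π×10⁻⁷ × 4.39) / (4π × 0.263) × (0.5886 + 0.5886) = 1.97×10⁻⁶ T.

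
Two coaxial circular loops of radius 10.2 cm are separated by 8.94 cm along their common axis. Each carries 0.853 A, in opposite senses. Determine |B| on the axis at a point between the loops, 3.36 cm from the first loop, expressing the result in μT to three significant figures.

B ≈ 0.954 μT

Each loop contributes B = μ₀IR²/[2(R²+z²)^(3/2)] on the axis, with z measured from that loop.
Loop 1 (z = 0.0336 m): B₁ = 4.50×10⁻⁶ T. Loop 2 (z = 0.0558 m): B₂ = 3.55×10⁻⁶ T.
The fields oppose: B = |B₁ − B₂| = 9.54×10⁻⁷ T.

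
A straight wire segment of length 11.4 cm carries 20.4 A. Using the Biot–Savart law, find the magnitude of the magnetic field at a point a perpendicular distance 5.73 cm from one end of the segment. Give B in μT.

B ≈ 31.8 μT

For a finite straight segment, B = (μ₀I/4πd)(sinθ₁ + sinθ₂), where θ₁, θ₂ are the angles from the perpendicular to each end.
The perpendicular foot is at one end, so the two end-offsets along the wire are 0 and L = 0.114 m.
sinθ₁ = 0/√(0²+0.0573²) = 0.0000; sinθ₂ = 0.114/√(0.114²+0.0573²) = 0.8935.
B = (4π×10⁻⁷ × 20.4) / (4π × 0.0573) × (0.0000 + 0.8935) = 3.18×10⁻⁵ T.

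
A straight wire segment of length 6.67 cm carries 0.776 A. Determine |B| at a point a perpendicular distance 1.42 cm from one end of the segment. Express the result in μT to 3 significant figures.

B ≈ 5.35 μT

For a finite straight segment, B = (μ₀I/4πd)(sinθ₁ + sinθ₂), where θ₁, θ₂ are the angles from the perpendicular to each end.
The perpendicular foot is at one end, so the two end-offsets along the wire are 0 and L = 0.0667 m.
sinθ₁ = 0/√(0²+0.0142²) = 0.0000; sinθ₂ = 0.0667/√(0.0667²+0.0142²) = 0.9781.
B = (4π×10⁻⁷ × 0.776) / (4π × 0.0142) × (0.0000 + 0.9781) = 5.35×10⁻⁶ T.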